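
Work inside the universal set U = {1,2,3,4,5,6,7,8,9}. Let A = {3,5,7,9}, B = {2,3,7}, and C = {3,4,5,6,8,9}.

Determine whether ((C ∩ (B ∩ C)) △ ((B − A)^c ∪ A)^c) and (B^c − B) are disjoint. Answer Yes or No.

B ∩ C = {3}
C ∩ (B ∩ C) = {3}
B − A = {2}
(B − A)^c = {1,3,4,5,6,7,8,9}
(B − A)^c ∪ A = {1,3,4,5,6,7,8,9}
((B − A)^c ∪ A)^c = {2}
(C ∩ (B ∩ C)) △ ((B − A)^c ∪ A)^c = {2,3}
B^c = {1,4,5,6,8,9}
B^c − B = {1,4,5,6,8,9}
{2,3} and {1,4,5,6,8,9} share no elements.

Yes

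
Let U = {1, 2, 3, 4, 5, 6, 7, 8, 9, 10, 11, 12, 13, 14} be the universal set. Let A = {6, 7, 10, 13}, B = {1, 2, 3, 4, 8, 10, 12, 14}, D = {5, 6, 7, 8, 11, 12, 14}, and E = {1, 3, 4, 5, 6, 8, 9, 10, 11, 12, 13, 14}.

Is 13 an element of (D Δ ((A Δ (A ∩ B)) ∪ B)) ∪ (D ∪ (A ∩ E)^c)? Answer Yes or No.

Yes

13 ∈ A and 13 ∉ B, so 13 ∉ A ∩ B
13 ∈ A and 13 ∉ (A ∩ B), so 13 ∈ A Δ (A ∩ B)
13 ∈ (A Δ (A ∩ B)) and 13 ∉ B, so 13 ∈ (A Δ (A ∩ B)) ∪ B
13 ∉ D and 13 ∈ ((A Δ (A ∩ B)) ∪ B), so 13 ∈ D Δ ((A Δ (A ∩ B)) ∪ B)
13 ∈ A and 13 ∈ E, so 13 ∈ A ∩ E
13 ∉ (A ∩ E)^c since 13 ∈ (A ∩ E)
13 ∉ D and 13 ∉ (A ∩ E)^c, so 13 ∉ D ∪ (A ∩ E)^c
13 ∈ (D Δ ((A Δ (A ∩ B)) ∪ B)) and 13 ∉ (D ∪ (A ∩ E)^c), so 13 ∈ (D Δ ((A Δ (A ∩ B)) ∪ B)) ∪ (D ∪ (A ∩ E)^c)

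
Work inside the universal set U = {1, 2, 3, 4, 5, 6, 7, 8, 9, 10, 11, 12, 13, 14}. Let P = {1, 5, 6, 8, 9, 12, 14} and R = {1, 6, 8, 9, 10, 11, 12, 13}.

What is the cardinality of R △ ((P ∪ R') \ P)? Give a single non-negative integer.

12

R' = {2, 3, 4, 5, 7, 14}
P ∪ R' = {1, 2, 3, 4, 5, 6, 7, 8, 9, 12, 14}
(P ∪ R') \ P = {2, 3, 4, 7}
R △ ((P ∪ R') \ P) = {1, 2, 3, 4, 6, 7, 8, 9, 10, 11, 12, 13}
|R △ ((P ∪ R') \ P)| = 12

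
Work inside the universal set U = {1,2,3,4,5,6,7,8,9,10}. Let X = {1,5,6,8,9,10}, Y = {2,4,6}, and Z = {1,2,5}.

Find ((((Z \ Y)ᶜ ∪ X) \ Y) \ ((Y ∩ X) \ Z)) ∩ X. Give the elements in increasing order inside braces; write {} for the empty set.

Z \ Y = {1,5}
(Z \ Y)ᶜ = {2,3,4,6,7,8,9,10}
(Z \ Y)ᶜ ∪ X = {1,2,3,4,5,6,7,8,9,10}
((Z \ Y)ᶜ ∪ X) \ Y = {1,3,5,7,8,9,10}
Y ∩ X = {6}
(Y ∩ X) \ Z = {6}
(((Z \ Y)ᶜ ∪ X) \ Y) \ ((Y ∩ X) \ Z) = {1,3,5,7,8,9,10}
((((Z \ Y)ᶜ ∪ X) \ Y) \ ((Y ∩ X) \ Z)) ∩ X = {1,5,8,9,10}

{1,5,8,9,10}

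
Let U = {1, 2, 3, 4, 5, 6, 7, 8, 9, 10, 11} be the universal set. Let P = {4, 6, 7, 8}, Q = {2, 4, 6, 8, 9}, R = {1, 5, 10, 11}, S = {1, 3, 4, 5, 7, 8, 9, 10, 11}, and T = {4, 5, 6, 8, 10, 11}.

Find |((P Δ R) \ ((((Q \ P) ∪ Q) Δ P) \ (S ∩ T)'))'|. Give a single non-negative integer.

P Δ R = {1, 4, 5, 6, 7, 8, 10, 11}
Q \ P = {2, 9}
(Q \ P) ∪ Q = {2, 4, 6, 8, 9}
((Q \ P) ∪ Q) Δ P = {2, 7, 9}
S ∩ T = {4, 5, 8, 10, 11}
(S ∩ T)' = {1, 2, 3, 6, 7, 9}
(((Q \ P) ∪ Q) Δ P) \ (S ∩ T)' = {}
(P Δ R) \ ((((Q \ P) ∪ Q) Δ P) \ (S ∩ T)') = {1, 4, 5, 6, 7, 8, 10, 11}
((P Δ R) \ ((((Q \ P) ∪ Q) Δ P) \ (S ∩ T)'))' = {2, 3, 9}
|((P Δ R) \ ((((Q \ P) ∪ Q) Δ P) \ (S ∩ T)'))'| = 3

3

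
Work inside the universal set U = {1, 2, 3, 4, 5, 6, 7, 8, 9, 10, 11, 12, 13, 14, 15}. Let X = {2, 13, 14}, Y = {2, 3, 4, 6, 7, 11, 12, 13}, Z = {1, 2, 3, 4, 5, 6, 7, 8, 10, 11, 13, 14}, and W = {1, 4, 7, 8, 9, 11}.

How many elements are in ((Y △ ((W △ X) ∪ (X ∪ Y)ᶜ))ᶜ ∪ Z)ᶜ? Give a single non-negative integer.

W △ X = {1, 2, 4, 7, 8, 9, 11, 13, 14}
X ∪ Y = {2, 3, 4, 6, 7, 11, 12, 13, 14}
(X ∪ Y)ᶜ = {1, 5, 8, 9, 10, 15}
(W △ X) ∪ (X ∪ Y)ᶜ = {1, 2, 4, 5, 7, 8, 9, 10, 11, 13, 14, 15}
Y △ ((W △ X) ∪ (X ∪ Y)ᶜ) = {1, 3, 5, 6, 8, 9, 10, 12, 14, 15}
(Y △ ((W △ X) ∪ (X ∪ Y)ᶜ))ᶜ = {2, 4, 7, 11, 13}
(Y △ ((W △ X) ∪ (X ∪ Y)ᶜ))ᶜ ∪ Z = {1, 2, 3, 4, 5, 6, 7, 8, 10, 11, 13, 14}
((Y △ ((W △ X) ∪ (X ∪ Y)ᶜ))ᶜ ∪ Z)ᶜ = {9, 12, 15}
|((Y △ ((W △ X) ∪ (X ∪ Y)ᶜ))ᶜ ∪ Z)ᶜ| = 3

3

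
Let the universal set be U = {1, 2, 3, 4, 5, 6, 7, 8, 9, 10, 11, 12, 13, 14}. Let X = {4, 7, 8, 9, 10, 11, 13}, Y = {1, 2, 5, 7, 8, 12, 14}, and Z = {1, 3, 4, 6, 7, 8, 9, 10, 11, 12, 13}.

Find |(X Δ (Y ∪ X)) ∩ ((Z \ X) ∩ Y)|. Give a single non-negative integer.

Y ∪ X = {1, 2, 4, 5, 7, 8, 9, 10, 11, 12, 13, 14}
X Δ (Y ∪ X) = {1, 2, 5, 12, 14}
Z \ X = {1, 3, 6, 12}
(Z \ X) ∩ Y = {1, 12}
(X Δ (Y ∪ X)) ∩ ((Z \ X) ∩ Y) = {1, 12}
|(X Δ (Y ∪ X)) ∩ ((Z \ X) ∩ Y)| = 2

2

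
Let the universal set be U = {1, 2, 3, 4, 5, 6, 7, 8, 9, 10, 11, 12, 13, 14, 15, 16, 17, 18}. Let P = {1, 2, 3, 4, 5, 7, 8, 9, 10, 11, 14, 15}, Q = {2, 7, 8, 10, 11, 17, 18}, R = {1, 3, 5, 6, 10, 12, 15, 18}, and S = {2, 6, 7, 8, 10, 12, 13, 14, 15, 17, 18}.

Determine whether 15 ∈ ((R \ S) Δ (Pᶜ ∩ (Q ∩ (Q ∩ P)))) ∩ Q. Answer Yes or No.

No

15 ∈ R and 15 ∈ S, so 15 ∉ R \ S
15 ∈ P, so 15 ∉ Pᶜ
15 ∉ Q and 15 ∈ P, so 15 ∉ Q ∩ P
15 ∉ Q and 15 ∉ (Q ∩ P), so 15 ∉ Q ∩ (Q ∩ P)
15 ∉ Pᶜ and 15 ∉ (Q ∩ (Q ∩ P)), so 15 ∉ Pᶜ ∩ (Q ∩ (Q ∩ P))
15 ∉ (R \ S) and 15 ∉ (Pᶜ ∩ (Q ∩ (Q ∩ P))), so 15 ∉ (R \ S) Δ (Pᶜ ∩ (Q ∩ (Q ∩ P)))
15 ∉ ((R \ S) Δ (Pᶜ ∩ (Q ∩ (Q ∩ P)))) and 15 ∉ Q, so 15 ∉ ((R \ S) Δ (Pᶜ ∩ (Q ∩ (Q ∩ P)))) ∩ Q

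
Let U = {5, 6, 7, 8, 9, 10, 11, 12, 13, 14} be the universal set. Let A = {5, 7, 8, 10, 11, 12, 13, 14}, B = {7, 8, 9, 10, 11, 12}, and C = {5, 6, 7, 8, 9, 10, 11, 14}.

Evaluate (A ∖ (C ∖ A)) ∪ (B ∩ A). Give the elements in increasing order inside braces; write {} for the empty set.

C ∖ A = {6, 9}
A ∖ (C ∖ A) = {5, 7, 8, 10, 11, 12, 13, 14}
B ∩ A = {7, 8, 10, 11, 12}
(A ∖ (C ∖ A)) ∪ (B ∩ A) = {5, 7, 8, 10, 11, 12, 13, 14}

{5, 7, 8, 10, 11, 12, 13, 14}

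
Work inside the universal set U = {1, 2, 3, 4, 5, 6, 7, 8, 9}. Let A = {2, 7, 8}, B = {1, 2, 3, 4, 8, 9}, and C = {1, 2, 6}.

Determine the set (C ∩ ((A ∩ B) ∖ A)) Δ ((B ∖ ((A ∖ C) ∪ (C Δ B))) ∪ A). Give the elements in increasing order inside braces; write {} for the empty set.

A ∩ B = {2, 8}
(A ∩ B) ∖ A = {}
C ∩ ((A ∩ B) ∖ A) = {}
A ∖ C = {7, 8}
C Δ B = {3, 4, 6, 8, 9}
(A ∖ C) ∪ (C Δ B) = {3, 4, 6, 7, 8, 9}
B ∖ ((A ∖ C) ∪ (C Δ B)) = {1, 2}
(B ∖ ((A ∖ C) ∪ (C Δ B))) ∪ A = {1, 2, 7, 8}
(C ∩ ((A ∩ B) ∖ A)) Δ ((B ∖ ((A ∖ C) ∪ (C Δ B))) ∪ A) = {1, 2, 7, 8}

{1, 2, 7, 8}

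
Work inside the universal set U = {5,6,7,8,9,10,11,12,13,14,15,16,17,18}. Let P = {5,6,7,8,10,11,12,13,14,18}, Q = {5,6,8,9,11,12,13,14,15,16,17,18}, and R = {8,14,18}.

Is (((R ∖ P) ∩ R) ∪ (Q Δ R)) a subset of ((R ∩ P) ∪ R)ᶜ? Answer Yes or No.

R ∖ P = {}
(R ∖ P) ∩ R = {}
Q Δ R = {5,6,9,11,12,13,15,16,17}
((R ∖ P) ∩ R) ∪ (Q Δ R) = {5,6,9,11,12,13,15,16,17}
R ∩ P = {8,14,18}
(R ∩ P) ∪ R = {8,14,18}
((R ∩ P) ∪ R)ᶜ = {5,6,7,9,10,11,12,13,15,16,17}
Every element of {5,6,9,11,12,13,15,16,17} is in {5,6,7,9,10,11,12,13,15,16,17}, so ((R ∖ P) ∩ R) ∪ (Q Δ R) ⊆ ((R ∩ P) ∪ R)ᶜ.

Yes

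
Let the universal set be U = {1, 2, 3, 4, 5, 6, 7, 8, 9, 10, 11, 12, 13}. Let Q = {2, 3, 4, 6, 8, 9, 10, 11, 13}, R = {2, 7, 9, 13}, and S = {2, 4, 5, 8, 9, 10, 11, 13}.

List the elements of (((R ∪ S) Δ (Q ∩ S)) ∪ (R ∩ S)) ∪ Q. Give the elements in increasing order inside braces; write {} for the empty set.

{2, 3, 4, 5, 6, 7, 8, 9, 10, 11, 13}

R ∪ S = {2, 4, 5, 7, 8, 9, 10, 11, 13}
Q ∩ S = {2, 4, 8, 9, 10, 11, 13}
(R ∪ S) Δ (Q ∩ S) = {5, 7}
R ∩ S = {2, 9, 13}
((R ∪ S) Δ (Q ∩ S)) ∪ (R ∩ S) = {2, 5, 7, 9, 13}
(((R ∪ S) Δ (Q ∩ S)) ∪ (R ∩ S)) ∪ Q = {2, 3, 4, 5, 6, 7, 8, 9, 10, 11, 13}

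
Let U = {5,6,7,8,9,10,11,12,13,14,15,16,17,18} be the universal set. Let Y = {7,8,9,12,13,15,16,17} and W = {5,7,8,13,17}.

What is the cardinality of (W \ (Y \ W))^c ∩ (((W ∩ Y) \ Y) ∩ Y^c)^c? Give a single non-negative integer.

Y \ W = {9,12,15,16}
W \ (Y \ W) = {5,7,8,13,17}
(W \ (Y \ W))^c = {6,9,10,11,12,14,15,16,18}
W ∩ Y = {7,8,13,17}
(W ∩ Y) \ Y = {}
Y^c = {5,6,10,11,14,18}
((W ∩ Y) \ Y) ∩ Y^c = {}
(((W ∩ Y) \ Y) ∩ Y^c)^c = {5,6,7,8,9,10,11,12,13,14,15,16,17,18}
(W \ (Y \ W))^c ∩ (((W ∩ Y) \ Y) ∩ Y^c)^c = {6,9,10,11,12,14,15,16,18}
|(W \ (Y \ W))^c ∩ (((W ∩ Y) \ Y) ∩ Y^c)^c| = 9

9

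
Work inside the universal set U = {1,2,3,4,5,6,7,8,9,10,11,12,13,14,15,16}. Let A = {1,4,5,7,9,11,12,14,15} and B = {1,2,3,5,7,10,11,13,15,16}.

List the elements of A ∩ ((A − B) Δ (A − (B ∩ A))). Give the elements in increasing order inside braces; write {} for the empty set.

A − B = {4,9,12,14}
B ∩ A = {1,5,7,11,15}
A − (B ∩ A) = {4,9,12,14}
(A − B) Δ (A − (B ∩ A)) = {}
A ∩ ((A − B) Δ (A − (B ∩ A))) = {}

{}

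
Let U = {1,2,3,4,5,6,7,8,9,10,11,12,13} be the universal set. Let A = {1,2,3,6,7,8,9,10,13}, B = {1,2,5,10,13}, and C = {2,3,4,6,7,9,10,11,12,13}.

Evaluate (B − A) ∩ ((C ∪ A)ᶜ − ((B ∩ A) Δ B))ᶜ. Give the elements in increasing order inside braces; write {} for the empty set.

{5}

B − A = {5}
C ∪ A = {1,2,3,4,6,7,8,9,10,11,12,13}
(C ∪ A)ᶜ = {5}
B ∩ A = {1,2,10,13}
(B ∩ A) Δ B = {5}
(C ∪ A)ᶜ − ((B ∩ A) Δ B) = {}
((C ∪ A)ᶜ − ((B ∩ A) Δ B))ᶜ = {1,2,3,4,5,6,7,8,9,10,11,12,13}
(B − A) ∩ ((C ∪ A)ᶜ − ((B ∩ A) Δ B))ᶜ = {5}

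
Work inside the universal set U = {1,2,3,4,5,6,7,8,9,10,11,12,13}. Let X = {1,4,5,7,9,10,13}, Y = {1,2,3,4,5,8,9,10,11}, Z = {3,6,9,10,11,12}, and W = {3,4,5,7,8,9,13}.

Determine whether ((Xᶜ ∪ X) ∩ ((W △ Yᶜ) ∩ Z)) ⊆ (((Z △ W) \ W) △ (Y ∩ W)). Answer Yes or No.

Yes

Xᶜ = {2,3,6,8,11,12}
Xᶜ ∪ X = {1,2,3,4,5,6,7,8,9,10,11,12,13}
Yᶜ = {6,7,12,13}
W △ Yᶜ = {3,4,5,6,8,9,12}
(W △ Yᶜ) ∩ Z = {3,6,9,12}
(Xᶜ ∪ X) ∩ ((W △ Yᶜ) ∩ Z) = {3,6,9,12}
Z △ W = {4,5,6,7,8,10,11,12,13}
(Z △ W) \ W = {6,10,11,12}
Y ∩ W = {3,4,5,8,9}
((Z △ W) \ W) △ (Y ∩ W) = {3,4,5,6,8,9,10,11,12}
Every element of {3,6,9,12} is in {3,4,5,6,8,9,10,11,12}, so (Xᶜ ∪ X) ∩ ((W △ Yᶜ) ∩ Z) ⊆ ((Z △ W) \ W) △ (Y ∩ W).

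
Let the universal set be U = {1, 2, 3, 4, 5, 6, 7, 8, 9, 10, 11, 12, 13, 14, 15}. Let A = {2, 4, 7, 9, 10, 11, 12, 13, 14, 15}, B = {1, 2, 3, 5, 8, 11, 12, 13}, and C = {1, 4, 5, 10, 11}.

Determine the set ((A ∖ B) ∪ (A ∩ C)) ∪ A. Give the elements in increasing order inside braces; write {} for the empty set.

A ∖ B = {4, 7, 9, 10, 14, 15}
A ∩ C = {4, 10, 11}
(A ∖ B) ∪ (A ∩ C) = {4, 7, 9, 10, 11, 14, 15}
((A ∖ B) ∪ (A ∩ C)) ∪ A = {2, 4, 7, 9, 10, 11, 12, 13, 14, 15}

{2, 4, 7, 9, 10, 11, 12, 13, 14, 15}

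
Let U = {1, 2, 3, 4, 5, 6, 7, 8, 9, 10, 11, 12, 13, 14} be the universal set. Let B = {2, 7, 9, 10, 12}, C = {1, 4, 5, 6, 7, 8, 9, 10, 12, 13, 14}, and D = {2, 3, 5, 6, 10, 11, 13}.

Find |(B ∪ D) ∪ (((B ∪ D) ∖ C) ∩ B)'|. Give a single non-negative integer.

B ∪ D = {2, 3, 5, 6, 7, 9, 10, 11, 12, 13}
(B ∪ D) ∖ C = {2, 3, 11}
((B ∪ D) ∖ C) ∩ B = {2}
(((B ∪ D) ∖ C) ∩ B)' = {1, 3, 4, 5, 6, 7, 8, 9, 10, 11, 12, 13, 14}
(B ∪ D) ∪ (((B ∪ D) ∖ C) ∩ B)' = {1, 2, 3, 4, 5, 6, 7, 8, 9, 10, 11, 12, 13, 14}
|(B ∪ D) ∪ (((B ∪ D) ∖ C) ∩ B)'| = 14

14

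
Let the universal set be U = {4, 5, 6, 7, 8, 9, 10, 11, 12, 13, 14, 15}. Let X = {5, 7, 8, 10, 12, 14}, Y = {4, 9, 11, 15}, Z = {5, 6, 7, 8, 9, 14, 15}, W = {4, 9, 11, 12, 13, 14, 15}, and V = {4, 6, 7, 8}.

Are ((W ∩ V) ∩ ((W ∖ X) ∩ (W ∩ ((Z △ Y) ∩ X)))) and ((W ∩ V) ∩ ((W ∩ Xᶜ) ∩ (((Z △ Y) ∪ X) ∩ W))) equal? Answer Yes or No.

W ∩ V = {4}
W ∖ X = {4, 9, 11, 13, 15}
Z △ Y = {4, 5, 6, 7, 8, 11, 14}
(Z △ Y) ∩ X = {5, 7, 8, 14}
W ∩ ((Z △ Y) ∩ X) = {14}
(W ∖ X) ∩ (W ∩ ((Z △ Y) ∩ X)) = {}
(W ∩ V) ∩ ((W ∖ X) ∩ (W ∩ ((Z △ Y) ∩ X))) = {}
Xᶜ = {4, 6, 9, 11, 13, 15}
W ∩ Xᶜ = {4, 9, 11, 13, 15}
(Z △ Y) ∪ X = {4, 5, 6, 7, 8, 10, 11, 12, 14}
((Z △ Y) ∪ X) ∩ W = {4, 11, 12, 14}
(W ∩ Xᶜ) ∩ (((Z △ Y) ∪ X) ∩ W) = {4, 11}
(W ∩ V) ∩ ((W ∩ Xᶜ) ∩ (((Z △ Y) ∪ X) ∩ W)) = {4}
4 ∈ (W ∩ V) ∩ ((W ∩ Xᶜ) ∩ (((Z △ Y) ∪ X) ∩ W)) but 4 ∉ (W ∩ V) ∩ ((W ∖ X) ∩ (W ∩ ((Z △ Y) ∩ X))), so they differ.

No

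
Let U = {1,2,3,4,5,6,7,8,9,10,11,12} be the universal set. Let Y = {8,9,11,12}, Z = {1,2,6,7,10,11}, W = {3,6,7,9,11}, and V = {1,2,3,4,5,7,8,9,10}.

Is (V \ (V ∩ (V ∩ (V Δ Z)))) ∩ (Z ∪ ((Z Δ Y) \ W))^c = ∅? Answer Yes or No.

Yes

V Δ Z = {3,4,5,6,8,9,11}
V ∩ (V Δ Z) = {3,4,5,8,9}
V ∩ (V ∩ (V Δ Z)) = {3,4,5,8,9}
V \ (V ∩ (V ∩ (V Δ Z))) = {1,2,7,10}
Z Δ Y = {1,2,6,7,8,9,10,12}
(Z Δ Y) \ W = {1,2,8,10,12}
Z ∪ ((Z Δ Y) \ W) = {1,2,6,7,8,10,11,12}
(Z ∪ ((Z Δ Y) \ W))^c = {3,4,5,9}
{1,2,7,10} and {3,4,5,9} share no elements.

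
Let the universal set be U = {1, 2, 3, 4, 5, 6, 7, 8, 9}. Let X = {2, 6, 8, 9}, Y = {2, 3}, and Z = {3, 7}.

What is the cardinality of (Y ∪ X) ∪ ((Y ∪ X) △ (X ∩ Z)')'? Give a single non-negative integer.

Y ∪ X = {2, 3, 6, 8, 9}
X ∩ Z = {}
(X ∩ Z)' = {1, 2, 3, 4, 5, 6, 7, 8, 9}
(Y ∪ X) △ (X ∩ Z)' = {1, 4, 5, 7}
((Y ∪ X) △ (X ∩ Z)')' = {2, 3, 6, 8, 9}
(Y ∪ X) ∪ ((Y ∪ X) △ (X ∩ Z)')' = {2, 3, 6, 8, 9}
|(Y ∪ X) ∪ ((Y ∪ X) △ (X ∩ Z)')'| = 5

5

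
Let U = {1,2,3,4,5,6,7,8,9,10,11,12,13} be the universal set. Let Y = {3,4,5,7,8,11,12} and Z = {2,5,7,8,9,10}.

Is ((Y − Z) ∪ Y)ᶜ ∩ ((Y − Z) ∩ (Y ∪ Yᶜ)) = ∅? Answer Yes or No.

Y − Z = {3,4,11,12}
(Y − Z) ∪ Y = {3,4,5,7,8,11,12}
((Y − Z) ∪ Y)ᶜ = {1,2,6,9,10,13}
Yᶜ = {1,2,6,9,10,13}
Y ∪ Yᶜ = {1,2,3,4,5,6,7,8,9,10,11,12,13}
(Y − Z) ∩ (Y ∪ Yᶜ) = {3,4,11,12}
{1,2,6,9,10,13} and {3,4,11,12} share no elements.

Yes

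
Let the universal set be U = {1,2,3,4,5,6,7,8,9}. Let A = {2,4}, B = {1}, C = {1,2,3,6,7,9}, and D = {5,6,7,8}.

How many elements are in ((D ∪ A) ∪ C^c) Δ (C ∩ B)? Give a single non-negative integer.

D ∪ A = {2,4,5,6,7,8}
C^c = {4,5,8}
(D ∪ A) ∪ C^c = {2,4,5,6,7,8}
C ∩ B = {1}
((D ∪ A) ∪ C^c) Δ (C ∩ B) = {1,2,4,5,6,7,8}
|((D ∪ A) ∪ C^c) Δ (C ∩ B)| = 7

7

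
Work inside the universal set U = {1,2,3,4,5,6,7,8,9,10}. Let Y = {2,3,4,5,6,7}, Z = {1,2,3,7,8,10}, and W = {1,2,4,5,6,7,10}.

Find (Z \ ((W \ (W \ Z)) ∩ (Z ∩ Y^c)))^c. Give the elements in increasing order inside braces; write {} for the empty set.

{1,4,5,6,9,10}

W \ Z = {4,5,6}
W \ (W \ Z) = {1,2,7,10}
Y^c = {1,8,9,10}
Z ∩ Y^c = {1,8,10}
(W \ (W \ Z)) ∩ (Z ∩ Y^c) = {1,10}
Z \ ((W \ (W \ Z)) ∩ (Z ∩ Y^c)) = {2,3,7,8}
(Z \ ((W \ (W \ Z)) ∩ (Z ∩ Y^c)))^c = {1,4,5,6,9,10}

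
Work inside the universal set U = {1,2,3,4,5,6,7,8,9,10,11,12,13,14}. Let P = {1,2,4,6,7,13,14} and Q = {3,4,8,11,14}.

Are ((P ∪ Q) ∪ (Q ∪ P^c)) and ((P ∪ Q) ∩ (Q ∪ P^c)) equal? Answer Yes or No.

No

P ∪ Q = {1,2,3,4,6,7,8,11,13,14}
P^c = {3,5,8,9,10,11,12}
Q ∪ P^c = {3,4,5,8,9,10,11,12,14}
(P ∪ Q) ∪ (Q ∪ P^c) = {1,2,3,4,5,6,7,8,9,10,11,12,13,14}
(P ∪ Q) ∩ (Q ∪ P^c) = {3,4,8,11,14}
1 ∈ (P ∪ Q) ∪ (Q ∪ P^c) but 1 ∉ (P ∪ Q) ∩ (Q ∪ P^c), so they differ.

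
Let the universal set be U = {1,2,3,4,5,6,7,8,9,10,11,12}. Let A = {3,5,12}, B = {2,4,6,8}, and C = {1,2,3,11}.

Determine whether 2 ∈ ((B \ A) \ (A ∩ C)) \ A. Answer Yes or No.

2 ∈ B and 2 ∉ A, so 2 ∈ B \ A
2 ∉ A and 2 ∈ C, so 2 ∉ A ∩ C
2 ∈ (B \ A) and 2 ∉ (A ∩ C), so 2 ∈ (B \ A) \ (A ∩ C)
2 ∈ ((B \ A) \ (A ∩ C)) and 2 ∉ A, so 2 ∈ ((B \ A) \ (A ∩ C)) \ A

Yes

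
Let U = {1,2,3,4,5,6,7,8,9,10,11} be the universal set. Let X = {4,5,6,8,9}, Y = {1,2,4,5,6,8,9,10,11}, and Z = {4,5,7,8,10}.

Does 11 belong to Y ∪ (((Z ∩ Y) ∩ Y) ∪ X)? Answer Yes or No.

Yes

11 ∉ Z and 11 ∈ Y, so 11 ∉ Z ∩ Y
11 ∉ (Z ∩ Y) and 11 ∈ Y, so 11 ∉ (Z ∩ Y) ∩ Y
11 ∉ ((Z ∩ Y) ∩ Y) and 11 ∉ X, so 11 ∉ ((Z ∩ Y) ∩ Y) ∪ X
11 ∈ Y and 11 ∉ (((Z ∩ Y) ∩ Y) ∪ X), so 11 ∈ Y ∪ (((Z ∩ Y) ∩ Y) ∪ X)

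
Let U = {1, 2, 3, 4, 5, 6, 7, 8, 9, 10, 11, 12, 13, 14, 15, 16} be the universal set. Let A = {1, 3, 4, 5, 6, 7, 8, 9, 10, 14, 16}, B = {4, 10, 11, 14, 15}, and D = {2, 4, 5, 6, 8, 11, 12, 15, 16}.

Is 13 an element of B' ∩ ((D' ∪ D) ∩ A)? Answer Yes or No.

13 ∉ B, so 13 ∈ B'
13 ∉ D, so 13 ∈ D'
13 ∈ D' and 13 ∉ D, so 13 ∈ D' ∪ D
13 ∈ (D' ∪ D) and 13 ∉ A, so 13 ∉ (D' ∪ D) ∩ A
13 ∈ B' and 13 ∉ ((D' ∪ D) ∩ A), so 13 ∉ B' ∩ ((D' ∪ D) ∩ A)

No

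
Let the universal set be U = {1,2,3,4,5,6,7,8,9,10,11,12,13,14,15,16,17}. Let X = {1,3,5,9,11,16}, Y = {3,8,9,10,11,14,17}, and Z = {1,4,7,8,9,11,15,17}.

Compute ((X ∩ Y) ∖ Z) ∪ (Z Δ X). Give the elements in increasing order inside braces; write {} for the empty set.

X ∩ Y = {3,9,11}
(X ∩ Y) ∖ Z = {3}
Z Δ X = {3,4,5,7,8,15,16,17}
((X ∩ Y) ∖ Z) ∪ (Z Δ X) = {3,4,5,7,8,15,16,17}

{3,4,5,7,8,15,16,17}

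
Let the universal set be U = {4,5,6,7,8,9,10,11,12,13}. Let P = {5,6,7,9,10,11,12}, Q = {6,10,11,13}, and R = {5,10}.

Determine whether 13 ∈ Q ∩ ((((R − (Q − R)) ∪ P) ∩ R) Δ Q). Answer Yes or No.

Yes

13 ∈ Q and 13 ∉ R, so 13 ∈ Q − R
13 ∉ R and 13 ∈ (Q − R), so 13 ∉ R − (Q − R)
13 ∉ (R − (Q − R)) and 13 ∉ P, so 13 ∉ (R − (Q − R)) ∪ P
13 ∉ ((R − (Q − R)) ∪ P) and 13 ∉ R, so 13 ∉ ((R − (Q − R)) ∪ P) ∩ R
13 ∉ (((R − (Q − R)) ∪ P) ∩ R) and 13 ∈ Q, so 13 ∈ (((R − (Q − R)) ∪ P) ∩ R) Δ Q
13 ∈ Q and 13 ∈ ((((R − (Q − R)) ∪ P) ∩ R) Δ Q), so 13 ∈ Q ∩ ((((R − (Q − R)) ∪ P) ∩ R) Δ Q)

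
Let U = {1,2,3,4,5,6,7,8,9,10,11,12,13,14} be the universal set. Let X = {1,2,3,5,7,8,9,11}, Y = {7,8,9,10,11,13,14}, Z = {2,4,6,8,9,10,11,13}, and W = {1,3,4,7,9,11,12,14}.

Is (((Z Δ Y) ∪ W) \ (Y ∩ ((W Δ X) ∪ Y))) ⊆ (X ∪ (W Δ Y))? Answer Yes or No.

No

Z Δ Y = {2,4,6,7,14}
(Z Δ Y) ∪ W = {1,2,3,4,6,7,9,11,12,14}
W Δ X = {2,4,5,8,12,14}
(W Δ X) ∪ Y = {2,4,5,7,8,9,10,11,12,13,14}
Y ∩ ((W Δ X) ∪ Y) = {7,8,9,10,11,13,14}
((Z Δ Y) ∪ W) \ (Y ∩ ((W Δ X) ∪ Y)) = {1,2,3,4,6,12}
W Δ Y = {1,3,4,8,10,12,13}
X ∪ (W Δ Y) = {1,2,3,4,5,7,8,9,10,11,12,13}
6 ∈ ((Z Δ Y) ∪ W) \ (Y ∩ ((W Δ X) ∪ Y)) but 6 ∉ X ∪ (W Δ Y), so the inclusion fails.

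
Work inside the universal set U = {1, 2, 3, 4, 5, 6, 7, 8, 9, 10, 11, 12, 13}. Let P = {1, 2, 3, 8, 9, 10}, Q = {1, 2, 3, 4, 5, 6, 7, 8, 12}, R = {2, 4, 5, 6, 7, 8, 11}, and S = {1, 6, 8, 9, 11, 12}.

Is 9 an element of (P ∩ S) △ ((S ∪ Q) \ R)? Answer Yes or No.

9 ∈ P and 9 ∈ S, so 9 ∈ P ∩ S
9 ∈ S and 9 ∉ Q, so 9 ∈ S ∪ Q
9 ∈ (S ∪ Q) and 9 ∉ R, so 9 ∈ (S ∪ Q) \ R
9 ∈ (P ∩ S) and 9 ∈ ((S ∪ Q) \ R), so 9 ∉ (P ∩ S) △ ((S ∪ Q) \ R)

No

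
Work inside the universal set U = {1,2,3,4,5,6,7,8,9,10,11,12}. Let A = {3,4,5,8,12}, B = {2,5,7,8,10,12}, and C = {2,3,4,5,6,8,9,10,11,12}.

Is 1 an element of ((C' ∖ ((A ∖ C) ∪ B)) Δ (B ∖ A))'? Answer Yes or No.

No

1 ∉ C, so 1 ∈ C'
1 ∉ A and 1 ∉ C, so 1 ∉ A ∖ C
1 ∉ (A ∖ C) and 1 ∉ B, so 1 ∉ (A ∖ C) ∪ B
1 ∈ C' and 1 ∉ ((A ∖ C) ∪ B), so 1 ∈ C' ∖ ((A ∖ C) ∪ B)
1 ∉ B and 1 ∉ A, so 1 ∉ B ∖ A
1 ∈ (C' ∖ ((A ∖ C) ∪ B)) and 1 ∉ (B ∖ A), so 1 ∈ (C' ∖ ((A ∖ C) ∪ B)) Δ (B ∖ A)
1 ∉ ((C' ∖ ((A ∖ C) ∪ B)) Δ (B ∖ A))' since 1 ∈ ((C' ∖ ((A ∖ C) ∪ B)) Δ (B ∖ A))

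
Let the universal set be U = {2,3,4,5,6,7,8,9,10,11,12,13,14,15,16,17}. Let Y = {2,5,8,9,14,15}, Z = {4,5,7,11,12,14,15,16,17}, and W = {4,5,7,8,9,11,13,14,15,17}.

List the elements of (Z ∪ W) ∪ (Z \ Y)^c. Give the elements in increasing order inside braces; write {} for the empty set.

Z ∪ W = {4,5,7,8,9,11,12,13,14,15,16,17}
Z \ Y = {4,7,11,12,16,17}
(Z \ Y)^c = {2,3,5,6,8,9,10,13,14,15}
(Z ∪ W) ∪ (Z \ Y)^c = {2,3,4,5,6,7,8,9,10,11,12,13,14,15,16,17}

{2,3,4,5,6,7,8,9,10,11,12,13,14,15,16,17}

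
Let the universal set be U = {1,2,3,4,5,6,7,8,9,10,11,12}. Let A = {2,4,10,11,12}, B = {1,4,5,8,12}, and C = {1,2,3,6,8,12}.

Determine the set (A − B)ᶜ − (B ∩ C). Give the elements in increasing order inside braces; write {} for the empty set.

A − B = {2,10,11}
(A − B)ᶜ = {1,3,4,5,6,7,8,9,12}
B ∩ C = {1,8,12}
(A − B)ᶜ − (B ∩ C) = {3,4,5,6,7,9}

{3,4,5,6,7,9}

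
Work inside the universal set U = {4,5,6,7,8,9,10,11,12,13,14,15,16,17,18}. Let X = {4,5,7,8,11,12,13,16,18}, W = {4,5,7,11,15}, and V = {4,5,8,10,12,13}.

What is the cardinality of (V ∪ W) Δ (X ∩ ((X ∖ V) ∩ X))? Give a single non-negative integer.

V ∪ W = {4,5,7,8,10,11,12,13,15}
X ∖ V = {7,11,16,18}
(X ∖ V) ∩ X = {7,11,16,18}
X ∩ ((X ∖ V) ∩ X) = {7,11,16,18}
(V ∪ W) Δ (X ∩ ((X ∖ V) ∩ X)) = {4,5,8,10,12,13,15,16,18}
|(V ∪ W) Δ (X ∩ ((X ∖ V) ∩ X))| = 9

9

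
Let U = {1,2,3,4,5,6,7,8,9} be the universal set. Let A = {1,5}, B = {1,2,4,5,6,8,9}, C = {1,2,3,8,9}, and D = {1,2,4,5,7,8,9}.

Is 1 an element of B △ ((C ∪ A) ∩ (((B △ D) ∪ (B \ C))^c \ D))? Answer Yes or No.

Yes

1 ∈ C and 1 ∈ A, so 1 ∈ C ∪ A
1 ∈ B and 1 ∈ D, so 1 ∉ B △ D
1 ∈ B and 1 ∈ C, so 1 ∉ B \ C
1 ∉ (B △ D) and 1 ∉ (B \ C), so 1 ∉ (B △ D) ∪ (B \ C)
1 ∈ ((B △ D) ∪ (B \ C))^c since 1 ∉ ((B △ D) ∪ (B \ C))
1 ∈ ((B △ D) ∪ (B \ C))^c and 1 ∈ D, so 1 ∉ ((B △ D) ∪ (B \ C))^c \ D
1 ∈ (C ∪ A) and 1 ∉ (((B △ D) ∪ (B \ C))^c \ D), so 1 ∉ (C ∪ A) ∩ (((B △ D) ∪ (B \ C))^c \ D)
1 ∈ B and 1 ∉ ((C ∪ A) ∩ (((B △ D) ∪ (B \ C))^c \ D)), so 1 ∈ B △ ((C ∪ A) ∩ (((B △ D) ∪ (B \ C))^c \ D))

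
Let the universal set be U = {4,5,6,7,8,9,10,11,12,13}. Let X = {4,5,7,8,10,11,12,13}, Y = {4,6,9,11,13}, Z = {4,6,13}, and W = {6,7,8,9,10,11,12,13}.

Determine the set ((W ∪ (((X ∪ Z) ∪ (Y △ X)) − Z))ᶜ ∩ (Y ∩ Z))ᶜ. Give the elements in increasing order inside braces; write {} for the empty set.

X ∪ Z = {4,5,6,7,8,10,11,12,13}
Y △ X = {5,6,7,8,9,10,12}
(X ∪ Z) ∪ (Y △ X) = {4,5,6,7,8,9,10,11,12,13}
((X ∪ Z) ∪ (Y △ X)) − Z = {5,7,8,9,10,11,12}
W ∪ (((X ∪ Z) ∪ (Y △ X)) − Z) = {5,6,7,8,9,10,11,12,13}
(W ∪ (((X ∪ Z) ∪ (Y △ X)) − Z))ᶜ = {4}
Y ∩ Z = {4,6,13}
(W ∪ (((X ∪ Z) ∪ (Y △ X)) − Z))ᶜ ∩ (Y ∩ Z) = {4}
((W ∪ (((X ∪ Z) ∪ (Y △ X)) − Z))ᶜ ∩ (Y ∩ Z))ᶜ = {5,6,7,8,9,10,11,12,13}

{5,6,7,8,9,10,11,12,13}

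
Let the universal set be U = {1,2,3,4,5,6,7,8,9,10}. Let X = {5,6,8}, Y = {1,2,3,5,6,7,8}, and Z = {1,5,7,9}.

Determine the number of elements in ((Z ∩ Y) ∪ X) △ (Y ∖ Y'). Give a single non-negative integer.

Z ∩ Y = {1,5,7}
(Z ∩ Y) ∪ X = {1,5,6,7,8}
Y' = {4,9,10}
Y ∖ Y' = {1,2,3,5,6,7,8}
((Z ∩ Y) ∪ X) △ (Y ∖ Y') = {2,3}
|((Z ∩ Y) ∪ X) △ (Y ∖ Y')| = 2

2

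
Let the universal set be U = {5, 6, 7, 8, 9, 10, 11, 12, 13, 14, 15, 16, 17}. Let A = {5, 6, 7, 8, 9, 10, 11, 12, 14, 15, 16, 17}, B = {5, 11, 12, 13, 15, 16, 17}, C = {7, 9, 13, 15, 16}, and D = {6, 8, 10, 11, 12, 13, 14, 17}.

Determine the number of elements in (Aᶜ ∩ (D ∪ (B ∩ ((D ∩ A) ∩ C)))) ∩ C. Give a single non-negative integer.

1

Aᶜ = {13}
D ∩ A = {6, 8, 10, 11, 12, 14, 17}
(D ∩ A) ∩ C = {}
B ∩ ((D ∩ A) ∩ C) = {}
D ∪ (B ∩ ((D ∩ A) ∩ C)) = {6, 8, 10, 11, 12, 13, 14, 17}
Aᶜ ∩ (D ∪ (B ∩ ((D ∩ A) ∩ C))) = {13}
(Aᶜ ∩ (D ∪ (B ∩ ((D ∩ A) ∩ C)))) ∩ C = {13}
|(Aᶜ ∩ (D ∪ (B ∩ ((D ∩ A) ∩ C)))) ∩ C| = 1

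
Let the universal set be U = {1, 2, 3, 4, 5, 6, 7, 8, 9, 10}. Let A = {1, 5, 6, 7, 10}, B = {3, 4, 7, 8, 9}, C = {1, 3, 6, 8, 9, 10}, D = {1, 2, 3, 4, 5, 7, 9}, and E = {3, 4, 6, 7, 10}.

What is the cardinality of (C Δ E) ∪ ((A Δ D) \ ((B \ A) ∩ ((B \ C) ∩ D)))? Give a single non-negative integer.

9

C Δ E = {1, 4, 7, 8, 9}
A Δ D = {2, 3, 4, 6, 9, 10}
B \ A = {3, 4, 8, 9}
B \ C = {4, 7}
(B \ C) ∩ D = {4, 7}
(B \ A) ∩ ((B \ C) ∩ D) = {4}
(A Δ D) \ ((B \ A) ∩ ((B \ C) ∩ D)) = {2, 3, 6, 9, 10}
(C Δ E) ∪ ((A Δ D) \ ((B \ A) ∩ ((B \ C) ∩ D))) = {1, 2, 3, 4, 6, 7, 8, 9, 10}
|(C Δ E) ∪ ((A Δ D) \ ((B \ A) ∩ ((B \ C) ∩ D)))| = 9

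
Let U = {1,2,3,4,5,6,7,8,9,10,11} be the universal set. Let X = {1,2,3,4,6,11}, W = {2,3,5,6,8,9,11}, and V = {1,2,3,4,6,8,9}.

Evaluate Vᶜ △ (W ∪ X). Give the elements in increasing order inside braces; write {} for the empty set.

Vᶜ = {5,7,10,11}
W ∪ X = {1,2,3,4,5,6,8,9,11}
Vᶜ △ (W ∪ X) = {1,2,3,4,6,7,8,9,10}

{1,2,3,4,6,7,8,9,10}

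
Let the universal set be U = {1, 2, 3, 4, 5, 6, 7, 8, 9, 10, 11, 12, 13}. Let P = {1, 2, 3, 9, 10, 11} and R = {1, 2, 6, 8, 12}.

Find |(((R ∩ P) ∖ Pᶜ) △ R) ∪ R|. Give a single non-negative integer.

5

R ∩ P = {1, 2}
Pᶜ = {4, 5, 6, 7, 8, 12, 13}
(R ∩ P) ∖ Pᶜ = {1, 2}
((R ∩ P) ∖ Pᶜ) △ R = {6, 8, 12}
(((R ∩ P) ∖ Pᶜ) △ R) ∪ R = {1, 2, 6, 8, 12}
|(((R ∩ P) ∖ Pᶜ) △ R) ∪ R| = 5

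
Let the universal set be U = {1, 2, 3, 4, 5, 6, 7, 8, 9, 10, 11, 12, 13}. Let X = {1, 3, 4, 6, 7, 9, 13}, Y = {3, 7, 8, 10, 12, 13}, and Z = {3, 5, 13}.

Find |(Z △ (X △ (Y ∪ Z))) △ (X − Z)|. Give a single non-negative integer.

6

Y ∪ Z = {3, 5, 7, 8, 10, 12, 13}
X △ (Y ∪ Z) = {1, 4, 5, 6, 8, 9, 10, 12}
Z △ (X △ (Y ∪ Z)) = {1, 3, 4, 6, 8, 9, 10, 12, 13}
X − Z = {1, 4, 6, 7, 9}
(Z △ (X △ (Y ∪ Z))) △ (X − Z) = {3, 7, 8, 10, 12, 13}
|(Z △ (X △ (Y ∪ Z))) △ (X − Z)| = 6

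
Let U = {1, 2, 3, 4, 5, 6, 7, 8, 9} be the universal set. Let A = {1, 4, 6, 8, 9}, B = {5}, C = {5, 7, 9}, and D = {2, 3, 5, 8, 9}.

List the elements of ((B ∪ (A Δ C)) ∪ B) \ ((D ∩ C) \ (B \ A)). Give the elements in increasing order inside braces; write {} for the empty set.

A Δ C = {1, 4, 5, 6, 7, 8}
B ∪ (A Δ C) = {1, 4, 5, 6, 7, 8}
(B ∪ (A Δ C)) ∪ B = {1, 4, 5, 6, 7, 8}
D ∩ C = {5, 9}
B \ A = {5}
(D ∩ C) \ (B \ A) = {9}
((B ∪ (A Δ C)) ∪ B) \ ((D ∩ C) \ (B \ A)) = {1, 4, 5, 6, 7, 8}

{1, 4, 5, 6, 7, 8}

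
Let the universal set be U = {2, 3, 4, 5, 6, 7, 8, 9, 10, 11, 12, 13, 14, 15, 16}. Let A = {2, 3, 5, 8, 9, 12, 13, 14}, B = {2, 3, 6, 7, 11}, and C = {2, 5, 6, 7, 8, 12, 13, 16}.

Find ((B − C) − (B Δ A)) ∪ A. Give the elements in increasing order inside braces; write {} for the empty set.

B − C = {3, 11}
B Δ A = {5, 6, 7, 8, 9, 11, 12, 13, 14}
(B − C) − (B Δ A) = {3}
((B − C) − (B Δ A)) ∪ A = {2, 3, 5, 8, 9, 12, 13, 14}

{2, 3, 5, 8, 9, 12, 13, 14}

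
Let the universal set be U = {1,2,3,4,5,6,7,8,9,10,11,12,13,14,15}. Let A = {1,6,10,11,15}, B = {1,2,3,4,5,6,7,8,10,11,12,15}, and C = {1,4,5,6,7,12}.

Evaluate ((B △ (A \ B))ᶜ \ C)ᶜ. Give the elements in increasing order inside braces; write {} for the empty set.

A \ B = {}
B △ (A \ B) = {1,2,3,4,5,6,7,8,10,11,12,15}
(B △ (A \ B))ᶜ = {9,13,14}
(B △ (A \ B))ᶜ \ C = {9,13,14}
((B △ (A \ B))ᶜ \ C)ᶜ = {1,2,3,4,5,6,7,8,10,11,12,15}

{1,2,3,4,5,6,7,8,10,11,12,15}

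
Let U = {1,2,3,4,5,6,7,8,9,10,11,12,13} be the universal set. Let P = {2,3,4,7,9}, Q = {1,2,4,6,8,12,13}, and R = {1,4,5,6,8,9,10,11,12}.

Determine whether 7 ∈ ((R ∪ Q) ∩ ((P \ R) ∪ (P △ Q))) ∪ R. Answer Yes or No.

7 ∉ R and 7 ∉ Q, so 7 ∉ R ∪ Q
7 ∈ P and 7 ∉ R, so 7 ∈ P \ R
7 ∈ P and 7 ∉ Q, so 7 ∈ P △ Q
7 ∈ (P \ R) and 7 ∈ (P △ Q), so 7 ∈ (P \ R) ∪ (P △ Q)
7 ∉ (R ∪ Q) and 7 ∈ ((P \ R) ∪ (P △ Q)), so 7 ∉ (R ∪ Q) ∩ ((P \ R) ∪ (P △ Q))
7 ∉ ((R ∪ Q) ∩ ((P \ R) ∪ (P △ Q))) and 7 ∉ R, so 7 ∉ ((R ∪ Q) ∩ ((P \ R) ∪ (P △ Q))) ∪ R

No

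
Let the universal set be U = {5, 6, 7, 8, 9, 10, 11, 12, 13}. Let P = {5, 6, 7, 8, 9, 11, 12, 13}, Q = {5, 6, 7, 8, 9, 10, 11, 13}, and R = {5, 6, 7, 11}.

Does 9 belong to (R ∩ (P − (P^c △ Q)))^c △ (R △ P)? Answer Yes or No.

No

9 ∈ P, so 9 ∉ P^c
9 ∉ P^c and 9 ∈ Q, so 9 ∈ P^c △ Q
9 ∈ P and 9 ∈ (P^c △ Q), so 9 ∉ P − (P^c △ Q)
9 ∉ R and 9 ∉ (P − (P^c △ Q)), so 9 ∉ R ∩ (P − (P^c △ Q))
9 ∈ (R ∩ (P − (P^c △ Q)))^c since 9 ∉ (R ∩ (P − (P^c △ Q)))
9 ∉ R and 9 ∈ P, so 9 ∈ R △ P
9 ∈ (R ∩ (P − (P^c △ Q)))^c and 9 ∈ (R △ P), so 9 ∉ (R ∩ (P − (P^c △ Q)))^c △ (R △ P)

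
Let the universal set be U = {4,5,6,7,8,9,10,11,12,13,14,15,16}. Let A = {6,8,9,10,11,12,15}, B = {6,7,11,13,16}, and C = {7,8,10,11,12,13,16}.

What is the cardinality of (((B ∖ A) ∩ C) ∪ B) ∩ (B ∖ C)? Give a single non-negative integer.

1

B ∖ A = {7,13,16}
(B ∖ A) ∩ C = {7,13,16}
((B ∖ A) ∩ C) ∪ B = {6,7,11,13,16}
B ∖ C = {6}
(((B ∖ A) ∩ C) ∪ B) ∩ (B ∖ C) = {6}
|(((B ∖ A) ∩ C) ∪ B) ∩ (B ∖ C)| = 1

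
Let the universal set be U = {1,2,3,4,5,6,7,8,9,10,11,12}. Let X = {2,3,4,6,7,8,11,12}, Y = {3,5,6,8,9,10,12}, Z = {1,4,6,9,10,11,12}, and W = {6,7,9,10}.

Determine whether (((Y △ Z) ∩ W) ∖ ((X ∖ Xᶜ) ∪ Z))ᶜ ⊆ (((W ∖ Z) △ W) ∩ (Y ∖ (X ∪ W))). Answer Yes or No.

Y △ Z = {1,3,4,5,8,11}
(Y △ Z) ∩ W = {}
Xᶜ = {1,5,9,10}
X ∖ Xᶜ = {2,3,4,6,7,8,11,12}
(X ∖ Xᶜ) ∪ Z = {1,2,3,4,6,7,8,9,10,11,12}
((Y △ Z) ∩ W) ∖ ((X ∖ Xᶜ) ∪ Z) = {}
(((Y △ Z) ∩ W) ∖ ((X ∖ Xᶜ) ∪ Z))ᶜ = {1,2,3,4,5,6,7,8,9,10,11,12}
W ∖ Z = {7}
(W ∖ Z) △ W = {6,9,10}
X ∪ W = {2,3,4,6,7,8,9,10,11,12}
Y ∖ (X ∪ W) = {5}
((W ∖ Z) △ W) ∩ (Y ∖ (X ∪ W)) = {}
1 ∈ (((Y △ Z) ∩ W) ∖ ((X ∖ Xᶜ) ∪ Z))ᶜ but 1 ∉ ((W ∖ Z) △ W) ∩ (Y ∖ (X ∪ W)), so the inclusion fails.

No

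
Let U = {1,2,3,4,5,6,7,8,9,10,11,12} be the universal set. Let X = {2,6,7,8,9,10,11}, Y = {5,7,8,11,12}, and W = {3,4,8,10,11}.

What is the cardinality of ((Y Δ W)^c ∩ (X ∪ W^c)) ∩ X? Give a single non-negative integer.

5

Y Δ W = {3,4,5,7,10,12}
(Y Δ W)^c = {1,2,6,8,9,11}
W^c = {1,2,5,6,7,9,12}
X ∪ W^c = {1,2,5,6,7,8,9,10,11,12}
(Y Δ W)^c ∩ (X ∪ W^c) = {1,2,6,8,9,11}
((Y Δ W)^c ∩ (X ∪ W^c)) ∩ X = {2,6,8,9,11}
|((Y Δ W)^c ∩ (X ∪ W^c)) ∩ X| = 5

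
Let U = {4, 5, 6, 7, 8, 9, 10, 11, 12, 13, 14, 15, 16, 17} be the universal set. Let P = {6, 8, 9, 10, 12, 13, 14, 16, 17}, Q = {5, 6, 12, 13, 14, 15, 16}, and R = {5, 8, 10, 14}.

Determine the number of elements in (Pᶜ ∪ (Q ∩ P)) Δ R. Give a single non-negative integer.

10

Pᶜ = {4, 5, 7, 11, 15}
Q ∩ P = {6, 12, 13, 14, 16}
Pᶜ ∪ (Q ∩ P) = {4, 5, 6, 7, 11, 12, 13, 14, 15, 16}
(Pᶜ ∪ (Q ∩ P)) Δ R = {4, 6, 7, 8, 10, 11, 12, 13, 15, 16}
|(Pᶜ ∪ (Q ∩ P)) Δ R| = 10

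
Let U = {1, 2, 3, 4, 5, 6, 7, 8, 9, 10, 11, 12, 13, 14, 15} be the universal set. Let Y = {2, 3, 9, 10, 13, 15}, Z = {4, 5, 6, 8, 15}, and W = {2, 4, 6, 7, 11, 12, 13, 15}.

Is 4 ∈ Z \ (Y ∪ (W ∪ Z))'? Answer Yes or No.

4 ∈ W and 4 ∈ Z, so 4 ∈ W ∪ Z
4 ∉ Y and 4 ∈ (W ∪ Z), so 4 ∈ Y ∪ (W ∪ Z)
4 ∉ (Y ∪ (W ∪ Z))' since 4 ∈ (Y ∪ (W ∪ Z))
4 ∈ Z and 4 ∉ (Y ∪ (W ∪ Z))', so 4 ∈ Z \ (Y ∪ (W ∪ Z))'

Yes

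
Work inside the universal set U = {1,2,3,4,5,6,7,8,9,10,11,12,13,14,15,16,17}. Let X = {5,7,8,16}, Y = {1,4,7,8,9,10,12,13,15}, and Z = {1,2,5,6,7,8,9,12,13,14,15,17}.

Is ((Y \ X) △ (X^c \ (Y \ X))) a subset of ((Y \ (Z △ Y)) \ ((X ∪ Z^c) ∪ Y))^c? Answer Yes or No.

Y \ X = {1,4,9,10,12,13,15}
X^c = {1,2,3,4,6,9,10,11,12,13,14,15,17}
X^c \ (Y \ X) = {2,3,6,11,14,17}
(Y \ X) △ (X^c \ (Y \ X)) = {1,2,3,4,6,9,10,11,12,13,14,15,17}
Z △ Y = {2,4,5,6,10,14,17}
Y \ (Z △ Y) = {1,7,8,9,12,13,15}
Z^c = {3,4,10,11,16}
X ∪ Z^c = {3,4,5,7,8,10,11,16}
(X ∪ Z^c) ∪ Y = {1,3,4,5,7,8,9,10,11,12,13,15,16}
(Y \ (Z △ Y)) \ ((X ∪ Z^c) ∪ Y) = {}
((Y \ (Z △ Y)) \ ((X ∪ Z^c) ∪ Y))^c = {1,2,3,4,5,6,7,8,9,10,11,12,13,14,15,16,17}
Every element of {1,2,3,4,6,9,10,11,12,13,14,15,17} is in {1,2,3,4,5,6,7,8,9,10,11,12,13,14,15,16,17}, so (Y \ X) △ (X^c \ (Y \ X)) ⊆ ((Y \ (Z △ Y)) \ ((X ∪ Z^c) ∪ Y))^c.

Yes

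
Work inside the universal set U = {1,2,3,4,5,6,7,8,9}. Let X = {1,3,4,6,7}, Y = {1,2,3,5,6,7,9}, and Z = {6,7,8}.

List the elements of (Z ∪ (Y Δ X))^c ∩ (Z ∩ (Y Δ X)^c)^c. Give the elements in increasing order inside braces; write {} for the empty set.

{1,3}

Y Δ X = {2,4,5,9}
Z ∪ (Y Δ X) = {2,4,5,6,7,8,9}
(Z ∪ (Y Δ X))^c = {1,3}
(Y Δ X)^c = {1,3,6,7,8}
Z ∩ (Y Δ X)^c = {6,7,8}
(Z ∩ (Y Δ X)^c)^c = {1,2,3,4,5,9}
(Z ∪ (Y Δ X))^c ∩ (Z ∩ (Y Δ X)^c)^c = {1,3}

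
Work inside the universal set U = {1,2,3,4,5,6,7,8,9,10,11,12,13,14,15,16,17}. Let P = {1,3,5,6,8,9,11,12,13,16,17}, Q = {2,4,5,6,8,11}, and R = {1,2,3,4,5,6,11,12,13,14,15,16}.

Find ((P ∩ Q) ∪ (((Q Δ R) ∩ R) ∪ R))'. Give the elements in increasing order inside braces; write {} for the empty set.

{7,9,10,17}

P ∩ Q = {5,6,8,11}
Q Δ R = {1,3,8,12,13,14,15,16}
(Q Δ R) ∩ R = {1,3,12,13,14,15,16}
((Q Δ R) ∩ R) ∪ R = {1,2,3,4,5,6,11,12,13,14,15,16}
(P ∩ Q) ∪ (((Q Δ R) ∩ R) ∪ R) = {1,2,3,4,5,6,8,11,12,13,14,15,16}
((P ∩ Q) ∪ (((Q Δ R) ∩ R) ∪ R))' = {7,9,10,17}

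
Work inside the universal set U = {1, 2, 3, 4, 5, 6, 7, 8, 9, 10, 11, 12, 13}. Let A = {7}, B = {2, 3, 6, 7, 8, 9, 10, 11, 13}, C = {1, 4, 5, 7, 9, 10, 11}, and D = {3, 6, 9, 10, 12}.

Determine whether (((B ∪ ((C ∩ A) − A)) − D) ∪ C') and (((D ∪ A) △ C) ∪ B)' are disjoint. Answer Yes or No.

Yes

C ∩ A = {7}
(C ∩ A) − A = {}
B ∪ ((C ∩ A) − A) = {2, 3, 6, 7, 8, 9, 10, 11, 13}
(B ∪ ((C ∩ A) − A)) − D = {2, 7, 8, 11, 13}
C' = {2, 3, 6, 8, 12, 13}
((B ∪ ((C ∩ A) − A)) − D) ∪ C' = {2, 3, 6, 7, 8, 11, 12, 13}
D ∪ A = {3, 6, 7, 9, 10, 12}
(D ∪ A) △ C = {1, 3, 4, 5, 6, 11, 12}
((D ∪ A) △ C) ∪ B = {1, 2, 3, 4, 5, 6, 7, 8, 9, 10, 11, 12, 13}
(((D ∪ A) △ C) ∪ B)' = {}
{2, 3, 6, 7, 8, 11, 12, 13} and {} share no elements.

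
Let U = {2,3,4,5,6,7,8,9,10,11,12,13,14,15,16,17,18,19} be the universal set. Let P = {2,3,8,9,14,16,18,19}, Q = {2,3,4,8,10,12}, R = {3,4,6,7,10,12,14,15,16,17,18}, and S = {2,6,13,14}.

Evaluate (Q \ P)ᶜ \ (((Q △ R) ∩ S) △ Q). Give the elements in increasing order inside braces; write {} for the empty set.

{2,5,7,9,11,13,15,16,17,18,19}

Q \ P = {4,10,12}
(Q \ P)ᶜ = {2,3,5,6,7,8,9,11,13,14,15,16,17,18,19}
Q △ R = {2,6,7,8,14,15,16,17,18}
(Q △ R) ∩ S = {2,6,14}
((Q △ R) ∩ S) △ Q = {3,4,6,8,10,12,14}
(Q \ P)ᶜ \ (((Q △ R) ∩ S) △ Q) = {2,5,7,9,11,13,15,16,17,18,19}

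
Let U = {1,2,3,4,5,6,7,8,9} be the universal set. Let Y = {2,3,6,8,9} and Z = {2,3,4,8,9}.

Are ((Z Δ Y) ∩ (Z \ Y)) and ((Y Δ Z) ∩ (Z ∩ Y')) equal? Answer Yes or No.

Z Δ Y = {4,6}
Z \ Y = {4}
(Z Δ Y) ∩ (Z \ Y) = {4}
Y Δ Z = {4,6}
Y' = {1,4,5,7}
Z ∩ Y' = {4}
(Y Δ Z) ∩ (Z ∩ Y') = {4}
Both equal {4}, so (Z Δ Y) ∩ (Z \ Y) = (Y Δ Z) ∩ (Z ∩ Y').

Yes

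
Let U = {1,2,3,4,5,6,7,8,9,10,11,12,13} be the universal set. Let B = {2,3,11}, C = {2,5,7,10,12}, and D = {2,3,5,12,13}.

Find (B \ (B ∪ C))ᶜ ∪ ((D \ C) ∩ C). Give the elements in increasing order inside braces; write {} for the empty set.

{1,2,3,4,5,6,7,8,9,10,11,12,13}

B ∪ C = {2,3,5,7,10,11,12}
B \ (B ∪ C) = {}
(B \ (B ∪ C))ᶜ = {1,2,3,4,5,6,7,8,9,10,11,12,13}
D \ C = {3,13}
(D \ C) ∩ C = {}
(B \ (B ∪ C))ᶜ ∪ ((D \ C) ∩ C) = {1,2,3,4,5,6,7,8,9,10,11,12,13}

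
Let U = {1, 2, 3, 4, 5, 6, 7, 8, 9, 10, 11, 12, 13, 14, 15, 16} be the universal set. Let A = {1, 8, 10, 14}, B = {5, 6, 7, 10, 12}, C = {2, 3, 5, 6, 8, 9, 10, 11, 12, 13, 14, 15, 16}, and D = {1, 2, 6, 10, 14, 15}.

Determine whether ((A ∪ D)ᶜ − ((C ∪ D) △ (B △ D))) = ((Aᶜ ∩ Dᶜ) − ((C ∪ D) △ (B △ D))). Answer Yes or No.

A ∪ D = {1, 2, 6, 8, 10, 14, 15}
(A ∪ D)ᶜ = {3, 4, 5, 7, 9, 11, 12, 13, 16}
C ∪ D = {1, 2, 3, 5, 6, 8, 9, 10, 11, 12, 13, 14, 15, 16}
B △ D = {1, 2, 5, 7, 12, 14, 15}
(C ∪ D) △ (B △ D) = {3, 6, 7, 8, 9, 10, 11, 13, 16}
(A ∪ D)ᶜ − ((C ∪ D) △ (B △ D)) = {4, 5, 12}
Aᶜ = {2, 3, 4, 5, 6, 7, 9, 11, 12, 13, 15, 16}
Dᶜ = {3, 4, 5, 7, 8, 9, 11, 12, 13, 16}
Aᶜ ∩ Dᶜ = {3, 4, 5, 7, 9, 11, 12, 13, 16}
(Aᶜ ∩ Dᶜ) − ((C ∪ D) △ (B △ D)) = {4, 5, 12}
Both equal {4, 5, 12}, so (A ∪ D)ᶜ − ((C ∪ D) △ (B △ D)) = (Aᶜ ∩ Dᶜ) − ((C ∪ D) △ (B △ D)).

Yes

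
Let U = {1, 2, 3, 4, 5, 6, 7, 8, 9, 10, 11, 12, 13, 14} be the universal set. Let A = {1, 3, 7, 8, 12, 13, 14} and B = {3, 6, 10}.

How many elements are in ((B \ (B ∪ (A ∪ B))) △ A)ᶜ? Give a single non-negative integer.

7

A ∪ B = {1, 3, 6, 7, 8, 10, 12, 13, 14}
B ∪ (A ∪ B) = {1, 3, 6, 7, 8, 10, 12, 13, 14}
B \ (B ∪ (A ∪ B)) = {}
(B \ (B ∪ (A ∪ B))) △ A = {1, 3, 7, 8, 12, 13, 14}
((B \ (B ∪ (A ∪ B))) △ A)ᶜ = {2, 4, 5, 6, 9, 10, 11}
|((B \ (B ∪ (A ∪ B))) △ A)ᶜ| = 7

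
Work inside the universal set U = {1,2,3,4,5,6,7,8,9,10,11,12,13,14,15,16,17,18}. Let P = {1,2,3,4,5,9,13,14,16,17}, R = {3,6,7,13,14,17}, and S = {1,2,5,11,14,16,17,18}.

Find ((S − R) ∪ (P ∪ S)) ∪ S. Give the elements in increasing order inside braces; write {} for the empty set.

S − R = {1,2,5,11,16,18}
P ∪ S = {1,2,3,4,5,9,11,13,14,16,17,18}
(S − R) ∪ (P ∪ S) = {1,2,3,4,5,9,11,13,14,16,17,18}
((S − R) ∪ (P ∪ S)) ∪ S = {1,2,3,4,5,9,11,13,14,16,17,18}

{1,2,3,4,5,9,11,13,14,16,17,18}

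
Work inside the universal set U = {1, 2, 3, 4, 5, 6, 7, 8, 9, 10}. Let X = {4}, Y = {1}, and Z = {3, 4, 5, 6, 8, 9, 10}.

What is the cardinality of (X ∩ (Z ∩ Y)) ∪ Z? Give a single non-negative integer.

Z ∩ Y = {}
X ∩ (Z ∩ Y) = {}
(X ∩ (Z ∩ Y)) ∪ Z = {3, 4, 5, 6, 8, 9, 10}
|(X ∩ (Z ∩ Y)) ∪ Z| = 7

7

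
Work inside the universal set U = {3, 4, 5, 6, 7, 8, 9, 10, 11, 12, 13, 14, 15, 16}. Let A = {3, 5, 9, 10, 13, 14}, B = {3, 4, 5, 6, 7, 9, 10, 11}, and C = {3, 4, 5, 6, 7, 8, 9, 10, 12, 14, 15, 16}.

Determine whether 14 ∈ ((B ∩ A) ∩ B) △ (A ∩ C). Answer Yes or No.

14 ∉ B and 14 ∈ A, so 14 ∉ B ∩ A
14 ∉ (B ∩ A) and 14 ∉ B, so 14 ∉ (B ∩ A) ∩ B
14 ∈ A and 14 ∈ C, so 14 ∈ A ∩ C
14 ∉ ((B ∩ A) ∩ B) and 14 ∈ (A ∩ C), so 14 ∈ ((B ∩ A) ∩ B) △ (A ∩ C)

Yes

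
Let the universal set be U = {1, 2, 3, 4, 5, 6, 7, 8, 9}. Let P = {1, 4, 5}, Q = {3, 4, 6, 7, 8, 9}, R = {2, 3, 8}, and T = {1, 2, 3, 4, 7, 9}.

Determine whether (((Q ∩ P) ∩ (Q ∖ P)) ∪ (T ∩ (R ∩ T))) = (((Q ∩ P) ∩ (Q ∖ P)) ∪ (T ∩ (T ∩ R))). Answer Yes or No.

Q ∩ P = {4}
Q ∖ P = {3, 6, 7, 8, 9}
(Q ∩ P) ∩ (Q ∖ P) = {}
R ∩ T = {2, 3}
T ∩ (R ∩ T) = {2, 3}
((Q ∩ P) ∩ (Q ∖ P)) ∪ (T ∩ (R ∩ T)) = {2, 3}
T ∩ R = {2, 3}
T ∩ (T ∩ R) = {2, 3}
((Q ∩ P) ∩ (Q ∖ P)) ∪ (T ∩ (T ∩ R)) = {2, 3}
Both equal {2, 3}, so ((Q ∩ P) ∩ (Q ∖ P)) ∪ (T ∩ (R ∩ T)) = ((Q ∩ P) ∩ (Q ∖ P)) ∪ (T ∩ (T ∩ R)).

Yes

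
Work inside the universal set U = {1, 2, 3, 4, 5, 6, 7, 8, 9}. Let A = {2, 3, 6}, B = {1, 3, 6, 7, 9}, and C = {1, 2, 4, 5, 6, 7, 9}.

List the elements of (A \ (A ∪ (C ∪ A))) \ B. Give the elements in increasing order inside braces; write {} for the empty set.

{}

C ∪ A = {1, 2, 3, 4, 5, 6, 7, 9}
A ∪ (C ∪ A) = {1, 2, 3, 4, 5, 6, 7, 9}
A \ (A ∪ (C ∪ A)) = {}
(A \ (A ∪ (C ∪ A))) \ B = {}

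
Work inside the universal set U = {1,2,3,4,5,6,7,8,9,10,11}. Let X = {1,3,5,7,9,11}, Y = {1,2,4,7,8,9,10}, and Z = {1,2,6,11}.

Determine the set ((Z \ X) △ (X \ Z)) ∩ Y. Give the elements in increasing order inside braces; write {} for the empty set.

Z \ X = {2,6}
X \ Z = {3,5,7,9}
(Z \ X) △ (X \ Z) = {2,3,5,6,7,9}
((Z \ X) △ (X \ Z)) ∩ Y = {2,7,9}

{2,7,9}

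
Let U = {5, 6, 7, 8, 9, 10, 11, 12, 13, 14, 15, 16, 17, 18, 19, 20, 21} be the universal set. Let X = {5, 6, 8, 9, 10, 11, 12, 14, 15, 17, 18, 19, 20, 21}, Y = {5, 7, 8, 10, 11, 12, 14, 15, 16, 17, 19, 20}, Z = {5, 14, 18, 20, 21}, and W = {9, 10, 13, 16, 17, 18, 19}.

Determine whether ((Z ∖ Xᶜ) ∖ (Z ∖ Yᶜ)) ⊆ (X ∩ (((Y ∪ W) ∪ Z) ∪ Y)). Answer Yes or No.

Yes

Xᶜ = {7, 13, 16}
Z ∖ Xᶜ = {5, 14, 18, 20, 21}
Yᶜ = {6, 9, 13, 18, 21}
Z ∖ Yᶜ = {5, 14, 20}
(Z ∖ Xᶜ) ∖ (Z ∖ Yᶜ) = {18, 21}
Y ∪ W = {5, 7, 8, 9, 10, 11, 12, 13, 14, 15, 16, 17, 18, 19, 20}
(Y ∪ W) ∪ Z = {5, 7, 8, 9, 10, 11, 12, 13, 14, 15, 16, 17, 18, 19, 20, 21}
((Y ∪ W) ∪ Z) ∪ Y = {5, 7, 8, 9, 10, 11, 12, 13, 14, 15, 16, 17, 18, 19, 20, 21}
X ∩ (((Y ∪ W) ∪ Z) ∪ Y) = {5, 8, 9, 10, 11, 12, 14, 15, 17, 18, 19, 20, 21}
Every element of {18, 21} is in {5, 8, 9, 10, 11, 12, 14, 15, 17, 18, 19, 20, 21}, so (Z ∖ Xᶜ) ∖ (Z ∖ Yᶜ) ⊆ X ∩ (((Y ∪ W) ∪ Z) ∪ Y).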